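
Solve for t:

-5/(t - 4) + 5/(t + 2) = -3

Multiply both sides by (t - 4)(t + 2):
-5(t + 2) + 5(t - 4) = -3(t - 4)(t + 2).
Expand and collect terms: -3t² + 6t + 54 = 0.
By the quadratic formula, t = (-6 ± √684) / -6, so t ≈ -3.3589 or t ≈ 5.3589.
Neither value makes a denominator zero (t ≠ 4, t ≠ -2), so both are valid.

t = -3.3589 or t = 5.3589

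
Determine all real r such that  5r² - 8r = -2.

Rearrange to standard form: 5r² - 8r + 2 = 0.
Discriminant: (-8)² − 4·5·2 = 24.
Quadratic formula: r = (8 ± √24) / 10.
So r = √(6)/5 + 4/5 ≈ 1.2899 or r = 4/5 - √(6)/5 ≈ 0.3101.

r = 0.3101 or r = 1.2899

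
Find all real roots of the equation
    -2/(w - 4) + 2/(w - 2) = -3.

Multiply both sides by (w - 4)(w - 2):
-2(w - 2) + 2(w - 4) = -3(w - 4)(w - 2).
Expand and collect terms: -3w² + 18w - 20 = 0.
By the quadratic formula, w = (-18 ± √84) / -6, so w ≈ 1.4725 or w ≈ 4.5275.
Neither value makes a denominator zero (w ≠ 4, w ≠ 2), so both are valid.

w = 1.4725 or w = 4.5275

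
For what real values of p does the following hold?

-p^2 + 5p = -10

p = -1.5311 or p = 6.5311

Rearrange to standard form: -p^2 + 5p + 10 = 0.
Discriminant: (5)^2 - 4*(-1)*10 = 65.
Quadratic formula: p = (-5 +/- sqrt(65)) / (-2).
So p = 5/2 - sqrt(65)/2 ~= -1.5311 or p = 5/2 + sqrt(65)/2 ~= 6.5311.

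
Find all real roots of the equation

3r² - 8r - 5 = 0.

r = -0.5226 or r = 3.1893

Discriminant: (-8)² − 4·3·(-5) = 124.
Quadratic formula: r = (8 ± √124) / 6.
So r = 4/3 + √(31)/3 ≈ 3.1893 or r = 4/3 - √(31)/3 ≈ -0.5226.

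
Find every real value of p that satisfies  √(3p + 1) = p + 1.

p = 0 or p = 1

Square both sides: 3p + 1 = (p + 1)².
Expand and rearrange: p² - p = 0.
Solving gives p = 1 or p = 0.
Check each candidate in the original equation:
  p = 1: √(4) = 2, while p + 1 = 2 — valid.
  p = 0: √(1) = 1, while p + 1 = 1 — valid.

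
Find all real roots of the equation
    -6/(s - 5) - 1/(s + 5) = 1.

Multiply both sides by (s - 5)(s + 5):
-6(s + 5) - (s - 5) = (s - 5)(s + 5).
Expand and collect terms: s² + 7s = 0.
Factor or apply the quadratic formula: s = 0 or s = -7.
Neither value makes a denominator zero (s ≠ 5, s ≠ -5), so both are valid.

s = -7 or s = 0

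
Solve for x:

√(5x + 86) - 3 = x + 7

Isolate the radical: √(5x + 86) = x + 10.
Square both sides: 5x + 86 = (x + 10)².
Expand and rearrange: x² + 15x + 14 = 0.
Solving gives x = -1 or x = -14.
Check each candidate in the original equation:
  x = -1: √(81) = 9, while x + 10 = 9 — valid.
  x = -14: √(16) = 4, while x + 10 = -4 — extraneous.

x = -1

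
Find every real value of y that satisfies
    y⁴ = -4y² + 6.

Let u = y². The equation becomes u² + 4u - 6 = 0.
By the quadratic formula, u = -2 + √(10) or u = -√(10) - 2.
y² = -2 + √(10) gives y = ±√(-2 + √(10)) ≈ ±1.0781.
y² = -√(10) - 2 < 0 has no real solution.

y = -1.0781 or y = 1.0781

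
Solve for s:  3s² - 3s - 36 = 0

s = -3 or s = 4

Factor: 3(s - 4)(s + 3) = 0.
So s = 4 or s = -3.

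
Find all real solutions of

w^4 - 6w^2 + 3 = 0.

Let u = w^2. The equation becomes u^2 - 6u + 3 = 0.
By the quadratic formula, u = sqrt(6) + 3 or u = 3 - sqrt(6).
w^2 = sqrt(6) + 3 gives w = +/-sqrt(sqrt(6) + 3) ~= +/-2.3344.
w^2 = 3 - sqrt(6) gives w = +/-sqrt(3 - sqrt(6)) ~= +/-0.742.

w = -2.3344 or w = -0.742 or w = 0.742 or w = 2.3344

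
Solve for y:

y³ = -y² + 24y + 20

Rearrange: y³ + y² - 24y - 20 = 0.
Possible rational roots are divisors of -20. Testing y = -5 gives 0, so (y + 5) is a factor.
Divide: y³ + y² - 24y - 20 = (y + 5)(y² - 4y - 4).
Apply the quadratic formula to y² - 4y - 4 = 0: y = (4 ± √32)/2, i.e. y ≈ 4.8284 or y ≈ -0.8284.

y = -5 or y = -0.8284 or y = 4.8284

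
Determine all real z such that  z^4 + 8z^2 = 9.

z = -1 or z = 1

Let u = z^2. The equation becomes u^2 + 8u - 9 = 0.
Factor: (u - 1)(u + 9) = 0, so u = 1 or u = -9.
z^2 = 1 gives z = +/-1.
z^2 = -9 < 0 has no real solution.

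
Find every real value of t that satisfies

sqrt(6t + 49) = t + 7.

Square both sides: 6t + 49 = (t + 7)^2.
Expand and rearrange: t^2 + 8t = 0.
Solving gives t = 0 or t = -8.
Check each candidate in the original equation:
  t = 0: sqrt(49) = 7, while t + 7 = 7 — valid.
  t = -8: sqrt(1) = 1, while t + 7 = -1 — extraneous.

t = 0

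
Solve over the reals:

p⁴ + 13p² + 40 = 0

No real solutions.

Let u = p². The equation becomes u² + 13u + 40 = 0.
Factor: (u + 8)(u + 5) = 0, so u = -8 or u = -5.
p² = -8 < 0 has no real solution.
p² = -5 < 0 has no real solution.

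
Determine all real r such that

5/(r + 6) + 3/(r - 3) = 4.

Multiply both sides by (r + 6)(r - 3):
5(r - 3) + 3(r + 6) = 4(r + 6)(r - 3).
Expand and collect terms: 4r² + 4r - 75 = 0.
By the quadratic formula, r = (-4 ± √1216) / 8, so r ≈ 3.8589 or r ≈ -4.8589.
Neither value makes a denominator zero (r ≠ -6, r ≠ 3), so both are valid.

r = -4.8589 or r = 3.8589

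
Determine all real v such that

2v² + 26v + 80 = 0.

v = -8 or v = -5

Factor: 2(v + 8)(v + 5) = 0.
So v = -8 or v = -5.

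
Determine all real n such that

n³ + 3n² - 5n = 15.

Rearrange: n³ + 3n² - 5n - 15 = 0.
Possible rational roots are divisors of -15. Testing n = -3 gives 0, so (n + 3) is a factor.
Divide: n³ + 3n² - 5n - 15 = (n + 3)(n² - 5).
Apply the quadratic formula to n² - 5 = 0: n = (0 ± √20)/2, i.e. n ≈ 2.2361 or n ≈ -2.2361.

n = -3 or n = -2.2361 or n = 2.2361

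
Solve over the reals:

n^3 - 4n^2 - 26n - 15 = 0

Possible rational roots are divisors of -15. Testing n = -3 gives 0, so (n + 3) is a factor.
Divide: n^3 - 4n^2 - 26n - 15 = (n + 3)(n^2 - 7n - 5).
Apply the quadratic formula to n^2 - 7n - 5 = 0: n = (7 +/- sqrt(69))/2, i.e. n ~= 7.6533 or n ~= -0.6533.

n = -3 or n = -0.6533 or n = 7.6533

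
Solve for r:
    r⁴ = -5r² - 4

No real solutions.

Let u = r². The equation becomes u² + 5u + 4 = 0.
Factor: (u + 4)(u + 1) = 0, so u = -4 or u = -1.
r² = -4 < 0 has no real solution.
r² = -1 < 0 has no real solution.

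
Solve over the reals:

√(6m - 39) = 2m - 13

Square both sides: 6m - 39 = (2m - 13)².
Expand and rearrange: 4m² - 58m + 208 = 0.
Solving gives m = 8 or m = 6.5.
Check each candidate in the original equation:
  m = 8: √(9) = 3, while 2m - 13 = 3 — valid.
  m = 6.5: √(0) = 0, while 2m - 13 = 0 — valid.

m = 6.5 or m = 8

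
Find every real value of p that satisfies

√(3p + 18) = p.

p = 6

Square both sides: 3p + 18 = (p)².
Expand and rearrange: p² - 3p - 18 = 0.
Solving gives p = 6 or p = -3.
Check each candidate in the original equation:
  p = 6: √(36) = 6, while p = 6 — valid.
  p = -3: √(9) = 3, while p = -3 — extraneous.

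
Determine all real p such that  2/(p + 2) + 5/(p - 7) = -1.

p = -5.3589 or p = 3.3589

Multiply both sides by (p + 2)(p - 7):
2(p - 7) + 5(p + 2) = -(p + 2)(p - 7).
Expand and collect terms: -p² - 2p + 18 = 0.
By the quadratic formula, p = (2 ± √76) / -2, so p ≈ -5.3589 or p ≈ 3.3589.
Neither value makes a denominator zero (p ≠ -2, p ≠ 7), so both are valid.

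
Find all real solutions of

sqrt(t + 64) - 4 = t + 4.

t = 0

Isolate the radical: sqrt(t + 64) = t + 8.
Square both sides: t + 64 = (t + 8)^2.
Expand and rearrange: t^2 + 15t = 0.
Solving gives t = 0 or t = -15.
Check each candidate in the original equation:
  t = 0: sqrt(64) = 8, while t + 8 = 8 — valid.
  t = -15: sqrt(49) = 7, while t + 8 = -7 — extraneous.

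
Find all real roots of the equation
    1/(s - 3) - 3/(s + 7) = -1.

Multiply both sides by (s - 3)(s + 7):
(s + 7) - 3(s - 3) = -(s - 3)(s + 7).
Expand and collect terms: -s² - 2s + 5 = 0.
By the quadratic formula, s = (2 ± √24) / -2, so s ≈ -3.4495 or s ≈ 1.4495.
Neither value makes a denominator zero (s ≠ 3, s ≠ -7), so both are valid.

s = -3.4495 or s = 1.4495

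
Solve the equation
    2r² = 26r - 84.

r = 6 or r = 7

Bring every term to one side: 2r² - 26r + 84 = 0.
Factor: 2(r - 6)(r - 7) = 0.
So r = 6 or r = 7.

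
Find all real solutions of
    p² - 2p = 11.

Rearrange to standard form: p² - 2p - 11 = 0.
Discriminant: (-2)² − 4·1·(-11) = 48.
Quadratic formula: p = (2 ± √48) / 2.
So p = 1 + 2·√(3) ≈ 4.4641 or p = 1 - 2·√(3) ≈ -2.4641.

p = -2.4641 or p = 4.4641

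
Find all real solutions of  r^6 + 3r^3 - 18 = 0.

r = -1.8171 or r = 1.4422

Let u = r^3. The equation becomes u^2 + 3u - 18 = 0.
Factor: (u + 6)(u - 3) = 0, so u = -6 or u = 3.
r^3 = -6 gives r = -(6)^(1/3) ~= -1.8171.
r^3 = 3 gives r = (3)^(1/3) ~= 1.4422.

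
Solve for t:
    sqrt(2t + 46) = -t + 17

t = 9

Square both sides: 2t + 46 = (-t + 17)^2.
Expand and rearrange: t^2 - 36t + 243 = 0.
Solving gives t = 27 or t = 9.
Check each candidate in the original equation:
  t = 27: sqrt(100) = 10, while -t + 17 = -10 — extraneous.
  t = 9: sqrt(64) = 8, while -t + 17 = 8 — valid.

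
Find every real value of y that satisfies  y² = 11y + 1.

Rearrange to standard form: y² - 11y - 1 = 0.
Discriminant: (-11)² − 4·1·(-1) = 125.
Quadratic formula: y = (11 ± √125) / 2.
So y = 11/2 + 5·√(5)/2 ≈ 11.0902 or y = 11/2 - 5·√(5)/2 ≈ -0.0902.

y = -0.0902 or y = 11.0902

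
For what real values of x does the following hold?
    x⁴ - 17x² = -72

x = -3 or x = -2.8284 or x = 2.8284 or x = 3

Let u = x². The equation becomes u² - 17u + 72 = 0.
Factor: (u - 9)(u - 8) = 0, so u = 9 or u = 8.
x² = 9 gives x = ±3.
x² = 8 gives x = ±2·√(2) ≈ ±2.8284.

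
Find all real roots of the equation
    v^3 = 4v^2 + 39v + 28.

v = -4 or v = -0.7958 or v = 8.7958

Rearrange: v^3 - 4v^2 - 39v - 28 = 0.
Possible rational roots are divisors of -28. Testing v = -4 gives 0, so (v + 4) is a factor.
Divide: v^3 - 4v^2 - 39v - 28 = (v + 4)(v^2 - 8v - 7).
Apply the quadratic formula to v^2 - 8v - 7 = 0: v = (8 +/- sqrt(92))/2, i.e. v ~= 8.7958 or v ~= -0.7958.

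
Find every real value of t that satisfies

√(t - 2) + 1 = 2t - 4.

t = 3

Isolate the radical: √(t - 2) = 2t - 5.
Square both sides: t - 2 = (2t - 5)².
Expand and rearrange: 4t² - 21t + 27 = 0.
Solving gives t = 3 or t = 2.25.
Check each candidate in the original equation:
  t = 3: √(1) = 1, while 2t - 5 = 1 — valid.
  t = 2.25: √(0.25) = 0.5, while 2t - 5 = -0.5 — extraneous.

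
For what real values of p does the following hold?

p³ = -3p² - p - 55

p = -5

Rearrange: p³ + 3p² + p + 55 = 0.
Possible rational roots are divisors of 55. Testing p = -5 gives 0, so (p + 5) is a factor.
Divide: p³ + 3p² + p + 55 = (p + 5)(p² - 2p + 11).
The quadratic p² - 2p + 11 has discriminant -40 < 0, so no further real roots.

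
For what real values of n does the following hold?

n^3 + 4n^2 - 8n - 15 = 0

Possible rational roots are divisors of -15. Testing n = -5 gives 0, so (n + 5) is a factor.
Divide: n^3 + 4n^2 - 8n - 15 = (n + 5)(n^2 - n - 3).
Apply the quadratic formula to n^2 - n - 3 = 0: n = (1 +/- sqrt(13))/2, i.e. n ~= 2.3028 or n ~= -1.3028.

n = -5 or n = -1.3028 or n = 2.3028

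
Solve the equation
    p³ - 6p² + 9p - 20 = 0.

Possible rational roots are divisors of -20. Testing p = 5 gives 0, so (p - 5) is a factor.
Divide: p³ - 6p² + 9p - 20 = (p - 5)(p² - p + 4).
The quadratic p² - p + 4 has discriminant -15 < 0, so no further real roots.

p = 5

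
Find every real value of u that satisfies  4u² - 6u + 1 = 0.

u = 0.191 or u = 1.309

Discriminant: (-6)² − 4·4·1 = 20.
Quadratic formula: u = (6 ± √20) / 8.
So u = √(5)/4 + 3/4 ≈ 1.309 or u = 3/4 - √(5)/4 ≈ 0.191.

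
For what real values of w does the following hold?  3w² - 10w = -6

w = 0.7847 or w = 2.5486

Rearrange to standard form: 3w² - 10w + 6 = 0.
Discriminant: (-10)² − 4·3·6 = 28.
Quadratic formula: w = (10 ± √28) / 6.
So w = √(7)/3 + 5/3 ≈ 2.5486 or w = 5/3 - √(7)/3 ≈ 0.7847.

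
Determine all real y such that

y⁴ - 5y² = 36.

Let u = y². The equation becomes u² - 5u - 36 = 0.
Factor: (u + 4)(u - 9) = 0, so u = -4 or u = 9.
y² = -4 < 0 has no real solution.
y² = 9 gives y = ±3.

y = -3 or y = 3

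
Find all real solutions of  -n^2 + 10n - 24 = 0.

n = 4 or n = 6

Factor: -1(n - 6)(n - 4) = 0.
So n = 6 or n = 4.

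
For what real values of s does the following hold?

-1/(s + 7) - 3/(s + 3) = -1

s = -6.4641 or s = 0.4641

Multiply both sides by (s + 7)(s + 3):
-(s + 3) - 3(s + 7) = -(s + 7)(s + 3).
Expand and collect terms: -s^2 - 6s + 3 = 0.
By the quadratic formula, s = (6 +/- sqrt(48)) / -2, so s ~= -6.4641 or s ~= 0.4641.
Neither value makes a denominator zero (s != -7, s != -3), so both are valid.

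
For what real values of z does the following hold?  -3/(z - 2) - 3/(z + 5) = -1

z = -3.1098 or z = 6.1098

Multiply both sides by (z - 2)(z + 5):
-3(z + 5) - 3(z - 2) = -(z - 2)(z + 5).
Expand and collect terms: -z² + 3z + 19 = 0.
By the quadratic formula, z = (-3 ± √85) / -2, so z ≈ -3.1098 or z ≈ 6.1098.
Neither value makes a denominator zero (z ≠ 2, z ≠ -5), so both are valid.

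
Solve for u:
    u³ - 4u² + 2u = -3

Rearrange: u³ - 4u² + 2u + 3 = 0.
Possible rational roots are divisors of 3. Testing u = 3 gives 0, so (u - 3) is a factor.
Divide: u³ - 4u² + 2u + 3 = (u - 3)(u² - u - 1).
Apply the quadratic formula to u² - u - 1 = 0: u = (1 ± √5)/2, i.e. u ≈ 1.618 or u ≈ -0.618.

u = -0.618 or u = 1.618 or u = 3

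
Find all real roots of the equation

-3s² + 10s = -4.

Rearrange to standard form: -3s² + 10s + 4 = 0.
Discriminant: (10)² − 4·(-3)·4 = 148.
Quadratic formula: s = (-10 ± √148) / (-6).
So s = 5/3 - √(37)/3 ≈ -0.3609 or s = 5/3 + √(37)/3 ≈ 3.6943.

s = -0.3609 or s = 3.6943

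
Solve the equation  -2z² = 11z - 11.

z = -6.3642 or z = 0.8642

Rearrange to standard form: -2z² - 11z + 11 = 0.
Discriminant: (-11)² − 4·(-2)·11 = 209.
Quadratic formula: z = (11 ± √209) / (-4).
So z = -√(209)/4 - 11/4 ≈ -6.3642 or z = -11/4 + √(209)/4 ≈ 0.8642.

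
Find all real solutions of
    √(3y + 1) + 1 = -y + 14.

Isolate the radical: √(3y + 1) = -y + 13.
Square both sides: 3y + 1 = (-y + 13)².
Expand and rearrange: y² - 29y + 168 = 0.
Solving gives y = 21 or y = 8.
Check each candidate in the original equation:
  y = 21: √(64) = 8, while -y + 13 = -8 — extraneous.
  y = 8: √(25) = 5, while -y + 13 = 5 — valid.

y = 8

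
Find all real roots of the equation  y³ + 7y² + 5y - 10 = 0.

Possible rational roots are divisors of -10. Testing y = -2 gives 0, so (y + 2) is a factor.
Divide: y³ + 7y² + 5y - 10 = (y + 2)(y² + 5y - 5).
Apply the quadratic formula to y² + 5y - 5 = 0: y = (-5 ± √45)/2, i.e. y ≈ 0.8541 or y ≈ -5.8541.

y = -5.8541 or y = -2 or y = 0.8541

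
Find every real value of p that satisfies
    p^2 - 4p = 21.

Bring every term to one side: p^2 - 4p - 21 = 0.
Factor: (p - 7)(p + 3) = 0.
So p = 7 or p = -3.

p = -3 or p = 7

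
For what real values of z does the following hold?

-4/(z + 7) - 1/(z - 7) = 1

Multiply both sides by (z + 7)(z - 7):
-4(z - 7) - (z + 7) = (z + 7)(z - 7).
Expand and collect terms: z^2 + 5z - 70 = 0.
By the quadratic formula, z = (-5 +/- sqrt(305)) / 2, so z ~= 6.2321 or z ~= -11.2321.
Neither value makes a denominator zero (z != -7, z != 7), so both are valid.

z = -11.2321 or z = 6.2321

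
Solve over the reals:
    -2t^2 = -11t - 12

t = -0.9327 or t = 6.4327

Rearrange to standard form: -2t^2 + 11t + 12 = 0.
Discriminant: (11)^2 - 4*(-2)*12 = 217.
Quadratic formula: t = (-11 +/- sqrt(217)) / (-4).
So t = 11/4 - sqrt(217)/4 ~= -0.9327 or t = 11/4 + sqrt(217)/4 ~= 6.4327.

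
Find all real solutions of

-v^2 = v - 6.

Bring every term to one side: -v^2 - v + 6 = 0.
Factor: -1(v - 2)(v + 3) = 0.
So v = 2 or v = -3.

v = -3 or v = 2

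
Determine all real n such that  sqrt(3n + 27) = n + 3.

Square both sides: 3n + 27 = (n + 3)^2.
Expand and rearrange: n^2 + 3n - 18 = 0.
Solving gives n = 3 or n = -6.
Check each candidate in the original equation:
  n = 3: sqrt(36) = 6, while n + 3 = 6 — valid.
  n = -6: sqrt(9) = 3, while n + 3 = -3 — extraneous.

n = 3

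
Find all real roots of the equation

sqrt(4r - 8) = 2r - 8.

r = 6

Square both sides: 4r - 8 = (2r - 8)^2.
Expand and rearrange: 4r^2 - 36r + 72 = 0.
Solving gives r = 6 or r = 3.
Check each candidate in the original equation:
  r = 6: sqrt(16) = 4, while 2r - 8 = 4 — valid.
  r = 3: sqrt(4) = 2, while 2r - 8 = -2 — extraneous.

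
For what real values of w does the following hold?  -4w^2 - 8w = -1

Rearrange to standard form: -4w^2 - 8w + 1 = 0.
Discriminant: (-8)^2 - 4*(-4)*1 = 80.
Quadratic formula: w = (8 +/- sqrt(80)) / (-8).
So w = -sqrt(5)/2 - 1 ~= -2.118 or w = -1 + sqrt(5)/2 ~= 0.118.

w = -2.118 or w = 0.118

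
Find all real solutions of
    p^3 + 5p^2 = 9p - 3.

Rearrange: p^3 + 5p^2 - 9p + 3 = 0.
Possible rational roots are divisors of 3. Testing p = 1 gives 0, so (p - 1) is a factor.
Divide: p^3 + 5p^2 - 9p + 3 = (p - 1)(p^2 + 6p - 3).
Apply the quadratic formula to p^2 + 6p - 3 = 0: p = (-6 +/- sqrt(48))/2, i.e. p ~= 0.4641 or p ~= -6.4641.

p = -6.4641 or p = 0.4641 or p = 1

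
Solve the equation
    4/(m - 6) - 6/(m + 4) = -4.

Multiply both sides by (m - 6)(m + 4):
4(m + 4) - 6(m - 6) = -4(m - 6)(m + 4).
Expand and collect terms: -4m² + 10m + 44 = 0.
By the quadratic formula, m = (-10 ± √804) / -8, so m ≈ -2.2944 or m ≈ 4.7944.
Neither value makes a denominator zero (m ≠ 6, m ≠ -4), so both are valid.

m = -2.2944 or m = 4.7944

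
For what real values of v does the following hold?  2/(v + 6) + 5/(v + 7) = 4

v = -6.4254 or v = -4.8246

Multiply both sides by (v + 6)(v + 7):
2(v + 7) + 5(v + 6) = 4(v + 6)(v + 7).
Expand and collect terms: 4v^2 + 45v + 124 = 0.
By the quadratic formula, v = (-45 +/- sqrt(41)) / 8, so v ~= -4.8246 or v ~= -6.4254.
Neither value makes a denominator zero (v != -6, v != -7), so both are valid.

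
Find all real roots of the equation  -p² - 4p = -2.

Rearrange to standard form: -p² - 4p + 2 = 0.
Discriminant: (-4)² − 4·(-1)·2 = 24.
Quadratic formula: p = (4 ± √24) / (-2).
So p = -√(6) - 2 ≈ -4.4495 or p = -2 + √(6) ≈ 0.4495.

p = -4.4495 or p = 0.4495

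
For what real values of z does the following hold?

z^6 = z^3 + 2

z = -1 or z = 1.2599

Let u = z^3. The equation becomes u^2 - u - 2 = 0.
Factor: (u - 2)(u + 1) = 0, so u = 2 or u = -1.
z^3 = 2 gives z = (2)^(1/3) ~= 1.2599.
z^3 = -1 gives z = -1.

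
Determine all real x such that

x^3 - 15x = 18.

Rearrange: x^3 - 15x - 18 = 0.
Possible rational roots are divisors of -18. Testing x = -3 gives 0, so (x + 3) is a factor.
Divide: x^3 - 15x - 18 = (x + 3)(x^2 - 3x - 6).
Apply the quadratic formula to x^2 - 3x - 6 = 0: x = (3 +/- sqrt(33))/2, i.e. x ~= 4.3723 or x ~= -1.3723.

x = -3 or x = -1.3723 or x = 4.3723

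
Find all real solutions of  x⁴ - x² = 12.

Let u = x². The equation becomes u² - u - 12 = 0.
Factor: (u + 3)(u - 4) = 0, so u = -3 or u = 4.
x² = -3 < 0 has no real solution.
x² = 4 gives x = ±2.

x = -2 or x = 2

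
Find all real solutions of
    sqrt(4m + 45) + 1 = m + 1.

Isolate the radical: sqrt(4m + 45) = m.
Square both sides: 4m + 45 = (m)^2.
Expand and rearrange: m^2 - 4m - 45 = 0.
Solving gives m = 9 or m = -5.
Check each candidate in the original equation:
  m = 9: sqrt(81) = 9, while m = 9 — valid.
  m = -5: sqrt(25) = 5, while m = -5 — extraneous.

m = 9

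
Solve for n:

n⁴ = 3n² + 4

n = -2 or n = 2

Let u = n². The equation becomes u² - 3u - 4 = 0.
Factor: (u - 4)(u + 1) = 0, so u = 4 or u = -1.
n² = 4 gives n = ±2.
n² = -1 < 0 has no real solution.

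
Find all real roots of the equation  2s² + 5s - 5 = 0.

Discriminant: (5)² − 4·2·(-5) = 65.
Quadratic formula: s = (-5 ± √65) / 4.
So s = -5/4 + √(65)/4 ≈ 0.7656 or s = -√(65)/4 - 5/4 ≈ -3.2656.

s = -3.2656 or s = 0.7656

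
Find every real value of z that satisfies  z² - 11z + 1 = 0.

z = 0.0917 or z = 10.9083

Discriminant: (-11)² − 4·1·1 = 117.
Quadratic formula: z = (11 ± √117) / 2.
So z = 3·√(13)/2 + 11/2 ≈ 10.9083 or z = 11/2 - 3·√(13)/2 ≈ 0.0917.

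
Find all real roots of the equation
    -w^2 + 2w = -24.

w = -4 or w = 6

Bring every term to one side: -w^2 + 2w + 24 = 0.
Factor: -1(w - 6)(w + 4) = 0.
So w = 6 or w = -4.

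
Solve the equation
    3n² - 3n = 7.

n = -1.1073 or n = 2.1073

Rearrange to standard form: 3n² - 3n - 7 = 0.
Discriminant: (-3)² − 4·3·(-7) = 93.
Quadratic formula: n = (3 ± √93) / 6.
So n = 1/2 + √(93)/6 ≈ 2.1073 or n = 1/2 - √(93)/6 ≈ -1.1073.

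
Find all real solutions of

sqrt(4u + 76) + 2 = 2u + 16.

Isolate the radical: sqrt(4u + 76) = 2u + 14.
Square both sides: 4u + 76 = (2u + 14)^2.
Expand and rearrange: 4u^2 + 52u + 120 = 0.
Solving gives u = -3 or u = -10.
Check each candidate in the original equation:
  u = -3: sqrt(64) = 8, while 2u + 14 = 8 — valid.
  u = -10: sqrt(36) = 6, while 2u + 14 = -6 — extraneous.

u = -3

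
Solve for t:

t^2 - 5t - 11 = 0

t = -1.6533 or t = 6.6533

Discriminant: (-5)^2 - 4*1*(-11) = 69.
Quadratic formula: t = (5 +/- sqrt(69)) / 2.
So t = 5/2 + sqrt(69)/2 ~= 6.6533 or t = 5/2 - sqrt(69)/2 ~= -1.6533.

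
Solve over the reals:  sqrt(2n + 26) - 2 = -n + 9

Isolate the radical: sqrt(2n + 26) = -n + 11.
Square both sides: 2n + 26 = (-n + 11)^2.
Expand and rearrange: n^2 - 24n + 95 = 0.
Solving gives n = 19 or n = 5.
Check each candidate in the original equation:
  n = 19: sqrt(64) = 8, while -n + 11 = -8 — extraneous.
  n = 5: sqrt(36) = 6, while -n + 11 = 6 — valid.

n = 5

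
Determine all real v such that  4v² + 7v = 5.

Rearrange to standard form: 4v² + 7v - 5 = 0.
Discriminant: (7)² − 4·4·(-5) = 129.
Quadratic formula: v = (-7 ± √129) / 8.
So v = -7/8 + √(129)/8 ≈ 0.5447 or v = -√(129)/8 - 7/8 ≈ -2.2947.

v = -2.2947 or v = 0.5447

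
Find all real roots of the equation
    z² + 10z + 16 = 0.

z = -8 or z = -2

Factor: (z + 8)(z + 2) = 0.
So z = -8 or z = -2.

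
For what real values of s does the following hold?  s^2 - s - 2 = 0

s = -1 or s = 2

Factor: (s - 2)(s + 1) = 0.
So s = 2 or s = -1.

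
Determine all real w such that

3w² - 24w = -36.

w = 2 or w = 6

Bring every term to one side: 3w² - 24w + 36 = 0.
Factor: 3(w - 2)(w - 6) = 0.
So w = 2 or w = 6.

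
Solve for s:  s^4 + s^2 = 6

Let u = s^2. The equation becomes u^2 + u - 6 = 0.
Factor: (u - 2)(u + 3) = 0, so u = 2 or u = -3.
s^2 = 2 gives s = +/-sqrt(2) ~= +/-1.4142.
s^2 = -3 < 0 has no real solution.

s = -1.4142 or s = 1.4142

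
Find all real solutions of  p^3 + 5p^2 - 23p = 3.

Rearrange: p^3 + 5p^2 - 23p - 3 = 0.
Possible rational roots are divisors of -3. Testing p = 3 gives 0, so (p - 3) is a factor.
Divide: p^3 + 5p^2 - 23p - 3 = (p - 3)(p^2 + 8p + 1).
Apply the quadratic formula to p^2 + 8p + 1 = 0: p = (-8 +/- sqrt(60))/2, i.e. p ~= -0.127 or p ~= -7.873.

p = -7.873 or p = -0.127 or p = 3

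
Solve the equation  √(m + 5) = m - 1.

m = 4

Square both sides: m + 5 = (m - 1)².
Expand and rearrange: m² - 3m - 4 = 0.
Solving gives m = 4 or m = -1.
Check each candidate in the original equation:
  m = 4: √(9) = 3, while m - 1 = 3 — valid.
  m = -1: √(4) = 2, while m - 1 = -2 — extraneous.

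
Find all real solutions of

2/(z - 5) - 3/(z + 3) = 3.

Multiply both sides by (z - 5)(z + 3):
2(z + 3) - 3(z - 5) = 3(z - 5)(z + 3).
Expand and collect terms: 3z² - 5z - 66 = 0.
By the quadratic formula, z = (5 ± √817) / 6, so z ≈ 5.5972 or z ≈ -3.9305.
Neither value makes a denominator zero (z ≠ 5, z ≠ -3), so both are valid.

z = -3.9305 or z = 5.5972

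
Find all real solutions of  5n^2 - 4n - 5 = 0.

Discriminant: (-4)^2 - 4*5*(-5) = 116.
Quadratic formula: n = (4 +/- sqrt(116)) / 10.
So n = 2/5 + sqrt(29)/5 ~= 1.477 or n = 2/5 - sqrt(29)/5 ~= -0.677.

n = -0.677 or n = 1.477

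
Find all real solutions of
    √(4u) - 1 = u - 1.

u = 0 or u = 4

Isolate the radical: √(4u) = u.
Square both sides: 4u = (u)².
Expand and rearrange: u² - 4u = 0.
Solving gives u = 4 or u = 0.
Check each candidate in the original equation:
  u = 4: √(16) = 4, while u = 4 — valid.
  u = 0: √(0) = 0, while u = 0 — valid.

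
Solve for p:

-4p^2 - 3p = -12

Rearrange to standard form: -4p^2 - 3p + 12 = 0.
Discriminant: (-3)^2 - 4*(-4)*12 = 201.
Quadratic formula: p = (3 +/- sqrt(201)) / (-8).
So p = -sqrt(201)/8 - 3/8 ~= -2.1472 or p = -3/8 + sqrt(201)/8 ~= 1.3972.

p = -2.1472 or p = 1.3972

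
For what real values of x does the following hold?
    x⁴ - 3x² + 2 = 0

x = -1.4142 or x = -1 or x = 1 or x = 1.4142

Let u = x². The equation becomes u² - 3u + 2 = 0.
Factor: (u - 2)(u - 1) = 0, so u = 2 or u = 1.
x² = 2 gives x = ±√(2) ≈ ±1.4142.
x² = 1 gives x = ±1.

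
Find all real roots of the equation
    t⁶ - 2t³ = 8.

Let u = t³. The equation becomes u² - 2u - 8 = 0.
Factor: (u - 4)(u + 2) = 0, so u = 4 or u = -2.
t³ = 4 gives t = ∛(4) ≈ 1.5874.
t³ = -2 gives t = -∛(2) ≈ -1.2599.

t = -1.2599 or t = 1.5874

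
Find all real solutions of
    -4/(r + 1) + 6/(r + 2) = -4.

Multiply both sides by (r + 1)(r + 2):
-4(r + 2) + 6(r + 1) = -4(r + 1)(r + 2).
Expand and collect terms: -4r² - 14r - 6 = 0.
Factor or apply the quadratic formula: r = -3 or r = -0.5.
Neither value makes a denominator zero (r ≠ -1, r ≠ -2), so both are valid.

r = -3 or r = -0.5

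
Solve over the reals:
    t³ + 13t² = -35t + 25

t = -8.5826 or t = -5 or t = 0.5826

Rearrange: t³ + 13t² + 35t - 25 = 0.
Possible rational roots are divisors of -25. Testing t = -5 gives 0, so (t + 5) is a factor.
Divide: t³ + 13t² + 35t - 25 = (t + 5)(t² + 8t - 5).
Apply the quadratic formula to t² + 8t - 5 = 0: t = (-8 ± √84)/2, i.e. t ≈ 0.5826 or t ≈ -8.5826.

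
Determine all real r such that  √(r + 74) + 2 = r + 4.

r = 7

Isolate the radical: √(r + 74) = r + 2.
Square both sides: r + 74 = (r + 2)².
Expand and rearrange: r² + 3r - 70 = 0.
Solving gives r = 7 or r = -10.
Check each candidate in the original equation:
  r = 7: √(81) = 9, while r + 2 = 9 — valid.
  r = -10: √(64) = 8, while r + 2 = -8 — extraneous.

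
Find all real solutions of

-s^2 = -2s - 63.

s = -7 or s = 9

Bring every term to one side: -s^2 + 2s + 63 = 0.
Factor: -1(s - 9)(s + 7) = 0.
So s = 9 or s = -7.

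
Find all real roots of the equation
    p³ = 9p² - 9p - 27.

p = -1.2426 or p = 3 or p = 7.2426

Rearrange: p³ - 9p² + 9p + 27 = 0.
Possible rational roots are divisors of 27. Testing p = 3 gives 0, so (p - 3) is a factor.
Divide: p³ - 9p² + 9p + 27 = (p - 3)(p² - 6p - 9).
Apply the quadratic formula to p² - 6p - 9 = 0: p = (6 ± √72)/2, i.e. p ≈ 7.2426 or p ≈ -1.2426.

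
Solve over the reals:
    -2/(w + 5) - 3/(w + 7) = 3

Multiply both sides by (w + 5)(w + 7):
-2(w + 7) - 3(w + 5) = 3(w + 5)(w + 7).
Expand and collect terms: 3w² + 41w + 134 = 0.
By the quadratic formula, w = (-41 ± √73) / 6, so w ≈ -5.4093 or w ≈ -8.2573.
Neither value makes a denominator zero (w ≠ -5, w ≠ -7), so both are valid.

w = -8.2573 or w = -5.4093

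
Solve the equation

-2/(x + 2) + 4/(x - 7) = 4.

x = -2.4522 or x = 7.9522

Multiply both sides by (x + 2)(x - 7):
-2(x - 7) + 4(x + 2) = 4(x + 2)(x - 7).
Expand and collect terms: 4x^2 - 22x - 78 = 0.
By the quadratic formula, x = (22 +/- sqrt(1732)) / 8, so x ~= 7.9522 or x ~= -2.4522.
Neither value makes a denominator zero (x != -2, x != 7), so both are valid.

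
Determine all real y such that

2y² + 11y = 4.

Rearrange to standard form: 2y² + 11y - 4 = 0.
Discriminant: (11)² − 4·2·(-4) = 153.
Quadratic formula: y = (-11 ± √153) / 4.
So y = -11/4 + 3·√(17)/4 ≈ 0.3423 or y = -3·√(17)/4 - 11/4 ≈ -5.8423.

y = -5.8423 or y = 0.3423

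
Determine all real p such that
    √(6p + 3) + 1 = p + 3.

p = 1

Isolate the radical: √(6p + 3) = p + 2.
Square both sides: 6p + 3 = (p + 2)².
Expand and rearrange: p² - 2p + 1 = 0.
This gives the repeated root p = 1.
Check in the original equation:
  p = 1: √(9) = 3, while p + 2 = 3 — valid.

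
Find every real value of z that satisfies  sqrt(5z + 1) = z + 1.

z = 0 or z = 3

Square both sides: 5z + 1 = (z + 1)^2.
Expand and rearrange: z^2 - 3z = 0.
Solving gives z = 3 or z = 0.
Check each candidate in the original equation:
  z = 3: sqrt(16) = 4, while z + 1 = 4 — valid.
  z = 0: sqrt(1) = 1, while z + 1 = 1 — valid.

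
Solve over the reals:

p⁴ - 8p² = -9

Let u = p². The equation becomes u² - 8u + 9 = 0.
By the quadratic formula, u = √(7) + 4 or u = 4 - √(7).
p² = √(7) + 4 gives p = ±√(√(7) + 4) ≈ ±2.5779.
p² = 4 - √(7) gives p = ±√(4 - √(7)) ≈ ±1.1637.

p = -2.5779 or p = -1.1637 or p = 1.1637 or p = 2.5779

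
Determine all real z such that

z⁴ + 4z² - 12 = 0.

Let u = z². The equation becomes u² + 4u - 12 = 0.
Factor: (u - 2)(u + 6) = 0, so u = 2 or u = -6.
z² = 2 gives z = ±√(2) ≈ ±1.4142.
z² = -6 < 0 has no real solution.

z = -1.4142 or z = 1.4142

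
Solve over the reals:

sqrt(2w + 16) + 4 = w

Isolate the radical: sqrt(2w + 16) = w - 4.
Square both sides: 2w + 16 = (w - 4)^2.
Expand and rearrange: w^2 - 10w = 0.
Solving gives w = 10 or w = 0.
Check each candidate in the original equation:
  w = 10: sqrt(36) = 6, while w - 4 = 6 — valid.
  w = 0: sqrt(16) = 4, while w - 4 = -4 — extraneous.

w = 10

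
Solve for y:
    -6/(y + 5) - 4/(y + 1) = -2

Multiply both sides by (y + 5)(y + 1):
-6(y + 1) - 4(y + 5) = -2(y + 5)(y + 1).
Expand and collect terms: -2y^2 - 2y + 16 = 0.
By the quadratic formula, y = (2 +/- sqrt(132)) / -4, so y ~= -3.3723 or y ~= 2.3723.
Neither value makes a denominator zero (y != -5, y != -1), so both are valid.

y = -3.3723 or y = 2.3723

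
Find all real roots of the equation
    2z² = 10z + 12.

Bring every term to one side: 2z² - 10z - 12 = 0.
Factor: 2(z + 1)(z - 6) = 0.
So z = -1 or z = 6.

z = -1 or z = 6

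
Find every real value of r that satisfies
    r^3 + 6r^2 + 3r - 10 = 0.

Possible rational roots are divisors of -10. Testing r = 1 gives 0, so (r - 1) is a factor.
Divide: r^3 + 6r^2 + 3r - 10 = (r - 1)(r^2 + 7r + 10).
Factor the quadratic: r = -2 or r = -5.

r = -5 or r = -2 or r = 1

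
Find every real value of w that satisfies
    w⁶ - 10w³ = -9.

Let u = w³. The equation becomes u² - 10u + 9 = 0.
Factor: (u - 1)(u - 9) = 0, so u = 1 or u = 9.
w³ = 1 gives w = 1.
w³ = 9 gives w = ∛(9) ≈ 2.0801.

w = 1 or w = 2.0801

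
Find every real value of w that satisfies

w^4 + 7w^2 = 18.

Let u = w^2. The equation becomes u^2 + 7u - 18 = 0.
Factor: (u - 2)(u + 9) = 0, so u = 2 or u = -9.
w^2 = 2 gives w = +/-sqrt(2) ~= +/-1.4142.
w^2 = -9 < 0 has no real solution.

w = -1.4142 or w = 1.4142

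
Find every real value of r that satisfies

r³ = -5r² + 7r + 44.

r = -4 or r = -3.8541 or r = 2.8541

Rearrange: r³ + 5r² - 7r - 44 = 0.
Possible rational roots are divisors of -44. Testing r = -4 gives 0, so (r + 4) is a factor.
Divide: r³ + 5r² - 7r - 44 = (r + 4)(r² + r - 11).
Apply the quadratic formula to r² + r - 11 = 0: r = (-1 ± √45)/2, i.e. r ≈ 2.8541 or r ≈ -3.8541.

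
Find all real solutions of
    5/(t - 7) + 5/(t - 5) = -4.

t = 3.1492 or t = 6.3508

Multiply both sides by (t - 7)(t - 5):
5(t - 5) + 5(t - 7) = -4(t - 7)(t - 5).
Expand and collect terms: -4t² + 38t - 80 = 0.
By the quadratic formula, t = (-38 ± √164) / -8, so t ≈ 3.1492 or t ≈ 6.3508.
Neither value makes a denominator zero (t ≠ 7, t ≠ 5), so both are valid.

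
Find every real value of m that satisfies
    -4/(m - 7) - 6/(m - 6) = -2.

Multiply both sides by (m - 7)(m - 6):
-4(m - 6) - 6(m - 7) = -2(m - 7)(m - 6).
Expand and collect terms: -2m^2 + 36m - 150 = 0.
By the quadratic formula, m = (-36 +/- sqrt(96)) / -4, so m ~= 6.5505 or m ~= 11.4495.
Neither value makes a denominator zero (m != 7, m != 6), so both are valid.

m = 6.5505 or m = 11.4495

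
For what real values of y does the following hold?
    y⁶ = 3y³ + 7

y = -1.1551 or y = 1.656

Let u = y³. The equation becomes u² - 3u - 7 = 0.
By the quadratic formula, u = 3/2 + √(37)/2 or u = 3/2 - √(37)/2.
y³ = 3/2 + √(37)/2 gives y = ∛(3/2 + √(37)/2) ≈ 1.656.
y³ = 3/2 - √(37)/2 gives y = -∛(-3/2 + √(37)/2) ≈ -1.1551.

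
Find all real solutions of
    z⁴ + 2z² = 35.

z = -2.2361 or z = 2.2361

Let u = z². The equation becomes u² + 2u - 35 = 0.
Factor: (u + 7)(u - 5) = 0, so u = -7 or u = 5.
z² = -7 < 0 has no real solution.
z² = 5 gives z = ±√(5) ≈ ±2.2361.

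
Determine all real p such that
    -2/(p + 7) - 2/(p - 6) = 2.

Multiply both sides by (p + 7)(p - 6):
-2(p - 6) - 2(p + 7) = 2(p + 7)(p - 6).
Expand and collect terms: 2p^2 + 6p - 82 = 0.
By the quadratic formula, p = (-6 +/- sqrt(692)) / 4, so p ~= 5.0765 or p ~= -8.0765.
Neither value makes a denominator zero (p != -7, p != 6), so both are valid.

p = -8.0765 or p = 5.0765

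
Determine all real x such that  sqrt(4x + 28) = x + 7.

Square both sides: 4x + 28 = (x + 7)^2.
Expand and rearrange: x^2 + 10x + 21 = 0.
Solving gives x = -3 or x = -7.
Check each candidate in the original equation:
  x = -3: sqrt(16) = 4, while x + 7 = 4 — valid.
  x = -7: sqrt(0) = 0, while x + 7 = 0 — valid.

x = -7 or x = -3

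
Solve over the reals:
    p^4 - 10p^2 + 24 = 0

p = -2.4495 or p = -2 or p = 2 or p = 2.4495

Let u = p^2. The equation becomes u^2 - 10u + 24 = 0.
Factor: (u - 4)(u - 6) = 0, so u = 4 or u = 6.
p^2 = 4 gives p = +/-2.
p^2 = 6 gives p = +/-sqrt(6) ~= +/-2.4495.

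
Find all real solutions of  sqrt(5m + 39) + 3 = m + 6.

Isolate the radical: sqrt(5m + 39) = m + 3.
Square both sides: 5m + 39 = (m + 3)^2.
Expand and rearrange: m^2 + m - 30 = 0.
Solving gives m = 5 or m = -6.
Check each candidate in the original equation:
  m = 5: sqrt(64) = 8, while m + 3 = 8 — valid.
  m = -6: sqrt(9) = 3, while m + 3 = -3 — extraneous.

m = 5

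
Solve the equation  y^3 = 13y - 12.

Rearrange: y^3 - 13y + 12 = 0.
Possible rational roots are divisors of 12. Testing y = 3 gives 0, so (y - 3) is a factor.
Divide: y^3 - 13y + 12 = (y - 3)(y^2 + 3y - 4).
Factor the quadratic: y = 1 or y = -4.

y = -4 or y = 1 or y = 3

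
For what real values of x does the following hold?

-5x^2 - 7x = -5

Rearrange to standard form: -5x^2 - 7x + 5 = 0.
Discriminant: (-7)^2 - 4*(-5)*5 = 149.
Quadratic formula: x = (7 +/- sqrt(149)) / (-10).
So x = -sqrt(149)/10 - 7/10 ~= -1.9207 or x = -7/10 + sqrt(149)/10 ~= 0.5207.

x = -1.9207 or x = 0.5207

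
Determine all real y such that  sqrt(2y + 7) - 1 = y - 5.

Isolate the radical: sqrt(2y + 7) = y - 4.
Square both sides: 2y + 7 = (y - 4)^2.
Expand and rearrange: y^2 - 10y + 9 = 0.
Solving gives y = 9 or y = 1.
Check each candidate in the original equation:
  y = 9: sqrt(25) = 5, while y - 4 = 5 — valid.
  y = 1: sqrt(9) = 3, while y - 4 = -3 — extraneous.

y = 9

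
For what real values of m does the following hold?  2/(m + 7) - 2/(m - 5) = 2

m = -5.899 or m = 3.899

Multiply both sides by (m + 7)(m - 5):
2(m - 5) - 2(m + 7) = 2(m + 7)(m - 5).
Expand and collect terms: 2m^2 + 4m - 46 = 0.
By the quadratic formula, m = (-4 +/- sqrt(384)) / 4, so m ~= 3.899 or m ~= -5.899.
Neither value makes a denominator zero (m != -7, m != 5), so both are valid.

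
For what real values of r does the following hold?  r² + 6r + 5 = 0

r = -5 or r = -1

Factor: (r + 1)(r + 5) = 0.
So r = -1 or r = -5.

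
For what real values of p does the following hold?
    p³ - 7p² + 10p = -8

Rearrange: p³ - 7p² + 10p + 8 = 0.
Possible rational roots are divisors of 8. Testing p = 4 gives 0, so (p - 4) is a factor.
Divide: p³ - 7p² + 10p + 8 = (p - 4)(p² - 3p - 2).
Apply the quadratic formula to p² - 3p - 2 = 0: p = (3 ± √17)/2, i.e. p ≈ 3.5616 or p ≈ -0.5616.

p = -0.5616 or p = 3.5616 or p = 4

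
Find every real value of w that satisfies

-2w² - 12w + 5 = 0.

Discriminant: (-12)² − 4·(-2)·5 = 184.
Quadratic formula: w = (12 ± √184) / (-4).
So w = -√(46)/2 - 3 ≈ -6.3912 or w = -3 + √(46)/2 ≈ 0.3912.

w = -6.3912 or w = 0.3912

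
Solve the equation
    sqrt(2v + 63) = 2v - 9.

Square both sides: 2v + 63 = (2v - 9)^2.
Expand and rearrange: 4v^2 - 38v + 18 = 0.
Solving gives v = 9 or v = 0.5.
Check each candidate in the original equation:
  v = 9: sqrt(81) = 9, while 2v - 9 = 9 — valid.
  v = 0.5: sqrt(64) = 8, while 2v - 9 = -8 — extraneous.

v = 9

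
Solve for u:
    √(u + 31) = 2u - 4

Square both sides: u + 31 = (2u - 4)².
Expand and rearrange: 4u² - 17u - 15 = 0.
Solving gives u = 5 or u = -0.75.
Check each candidate in the original equation:
  u = 5: √(36) = 6, while 2u - 4 = 6 — valid.
  u = -0.75: √(30.25) = 5.5, while 2u - 4 = -5.5 — extraneous.

u = 5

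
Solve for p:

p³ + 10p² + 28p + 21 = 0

Possible rational roots are divisors of 21. Testing p = -3 gives 0, so (p + 3) is a factor.
Divide: p³ + 10p² + 28p + 21 = (p + 3)(p² + 7p + 7).
Apply the quadratic formula to p² + 7p + 7 = 0: p = (-7 ± √21)/2, i.e. p ≈ -1.2087 or p ≈ -5.7913.

p = -5.7913 or p = -3 or p = -1.2087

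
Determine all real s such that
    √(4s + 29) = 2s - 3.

s = 5

Square both sides: 4s + 29 = (2s - 3)².
Expand and rearrange: 4s² - 16s - 20 = 0.
Solving gives s = 5 or s = -1.
Check each candidate in the original equation:
  s = 5: √(49) = 7, while 2s - 3 = 7 — valid.
  s = -1: √(25) = 5, while 2s - 3 = -5 — extraneous.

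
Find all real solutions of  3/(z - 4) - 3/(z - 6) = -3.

z = 3.2679 or z = 6.7321

Multiply both sides by (z - 4)(z - 6):
3(z - 6) - 3(z - 4) = -3(z - 4)(z - 6).
Expand and collect terms: -3z² + 30z - 66 = 0.
By the quadratic formula, z = (-30 ± √108) / -6, so z ≈ 3.2679 or z ≈ 6.7321.
Neither value makes a denominator zero (z ≠ 4, z ≠ 6), so both are valid.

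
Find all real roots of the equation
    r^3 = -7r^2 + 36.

r = -6 or r = -3 or r = 2

Rearrange: r^3 + 7r^2 - 36 = 0.
Possible rational roots are divisors of -36. Testing r = -3 gives 0, so (r + 3) is a factor.
Divide: r^3 + 7r^2 - 36 = (r + 3)(r^2 + 4r - 12).
Factor the quadratic: r = 2 or r = -6.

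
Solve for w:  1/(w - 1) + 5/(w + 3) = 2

w = -1 or w = 2

Multiply both sides by (w - 1)(w + 3):
(w + 3) + 5(w - 1) = 2(w - 1)(w + 3).
Expand and collect terms: 2w² - 2w - 4 = 0.
Factor or apply the quadratic formula: w = 2 or w = -1.
Neither value makes a denominator zero (w ≠ 1, w ≠ -3), so both are valid.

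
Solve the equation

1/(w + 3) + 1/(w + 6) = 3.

w = -5.7033 or w = -2.6301

Multiply both sides by (w + 3)(w + 6):
(w + 6) + (w + 3) = 3(w + 3)(w + 6).
Expand and collect terms: 3w^2 + 25w + 45 = 0.
By the quadratic formula, w = (-25 +/- sqrt(85)) / 6, so w ~= -2.6301 or w ~= -5.7033.
Neither value makes a denominator zero (w != -3, w != -6), so both are valid.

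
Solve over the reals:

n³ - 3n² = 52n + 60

Rearrange: n³ - 3n² - 52n - 60 = 0.
Possible rational roots are divisors of -60. Testing n = -5 gives 0, so (n + 5) is a factor.
Divide: n³ - 3n² - 52n - 60 = (n + 5)(n² - 8n - 12).
Apply the quadratic formula to n² - 8n - 12 = 0: n = (8 ± √112)/2, i.e. n ≈ 9.2915 or n ≈ -1.2915.

n = -5 or n = -1.2915 or n = 9.2915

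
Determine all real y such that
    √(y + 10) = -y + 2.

y = -1

Square both sides: y + 10 = (-y + 2)².
Expand and rearrange: y² - 5y - 6 = 0.
Solving gives y = 6 or y = -1.
Check each candidate in the original equation:
  y = 6: √(16) = 4, while -y + 2 = -4 — extraneous.
  y = -1: √(9) = 3, while -y + 2 = 3 — valid.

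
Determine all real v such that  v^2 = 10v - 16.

v = 2 or v = 8

Bring every term to one side: v^2 - 10v + 16 = 0.
Factor: (v - 2)(v - 8) = 0.
So v = 2 or v = 8.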